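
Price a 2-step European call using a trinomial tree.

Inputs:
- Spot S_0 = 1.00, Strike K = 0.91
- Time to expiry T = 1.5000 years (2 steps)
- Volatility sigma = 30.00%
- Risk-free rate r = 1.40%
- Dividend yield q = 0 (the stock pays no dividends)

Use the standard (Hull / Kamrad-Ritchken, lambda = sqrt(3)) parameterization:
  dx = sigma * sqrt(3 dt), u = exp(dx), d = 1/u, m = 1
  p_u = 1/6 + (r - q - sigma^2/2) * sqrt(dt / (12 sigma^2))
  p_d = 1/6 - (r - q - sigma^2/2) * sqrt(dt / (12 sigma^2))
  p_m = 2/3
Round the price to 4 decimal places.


Answer: Price = V(0,0) = 0.1951

Derivation:
dt = T/N = 0.750000; dx = sigma*sqrt(3*dt) = 0.450000
u = exp(dx) = 1.568312; d = 1/u = 0.637628
p_u = 0.140833, p_m = 0.666667, p_d = 0.192500
Discount per step: exp(-r*dt) = 0.989555
Stock lattice S(k, j) with j the centered position index:
  k=0: S(0,+0) = 1.0000
  k=1: S(1,-1) = 0.6376; S(1,+0) = 1.0000; S(1,+1) = 1.5683
  k=2: S(2,-2) = 0.4066; S(2,-1) = 0.6376; S(2,+0) = 1.0000; S(2,+1) = 1.5683; S(2,+2) = 2.4596
Terminal payoffs V(N, j) = max(S_T - K, 0):
  V(2,-2) = 0.000000; V(2,-1) = 0.000000; V(2,+0) = 0.090000; V(2,+1) = 0.658312; V(2,+2) = 1.549603
Backward induction: V(k, j) = exp(-r*dt) * [p_u * V(k+1, j+1) + p_m * V(k+1, j) + p_d * V(k+1, j-1)]
  V(1,-1) = exp(-r*dt) * [p_u*0.090000 + p_m*0.000000 + p_d*0.000000] = 0.012543
  V(1,+0) = exp(-r*dt) * [p_u*0.658312 + p_m*0.090000 + p_d*0.000000] = 0.151117
  V(1,+1) = exp(-r*dt) * [p_u*1.549603 + p_m*0.658312 + p_d*0.090000] = 0.667391
  V(0,+0) = exp(-r*dt) * [p_u*0.667391 + p_m*0.151117 + p_d*0.012543] = 0.195091


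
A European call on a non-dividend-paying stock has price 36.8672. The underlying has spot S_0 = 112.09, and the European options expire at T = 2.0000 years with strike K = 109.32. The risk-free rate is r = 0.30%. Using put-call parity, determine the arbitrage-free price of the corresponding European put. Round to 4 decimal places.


Put-call parity: C - P = S_0 * exp(-qT) - K * exp(-rT).
S_0 * exp(-qT) = 112.0900 * 1.00000000 = 112.09000000
K * exp(-rT) = 109.3200 * 0.99401796 = 108.66604383
P = C - S*exp(-qT) + K*exp(-rT)
P = 36.8672 - 112.09000000 + 108.66604383 = 33.4432

Answer: Put price = 33.4432


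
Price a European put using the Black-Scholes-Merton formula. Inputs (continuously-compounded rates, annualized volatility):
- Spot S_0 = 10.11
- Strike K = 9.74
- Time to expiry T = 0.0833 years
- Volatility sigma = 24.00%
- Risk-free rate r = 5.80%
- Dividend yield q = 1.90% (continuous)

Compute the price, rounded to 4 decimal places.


Answer: Price = 0.1183

Derivation:
d1 = (ln(S/K) + (r - q + 0.5*sigma^2) * T) / (sigma * sqrt(T)) = 0.61978904
d2 = d1 - sigma * sqrt(T) = 0.55052087
exp(-rT) = 0.99518025; exp(-qT) = 0.99841855
P = K * exp(-rT) * N(-d2) - S_0 * exp(-qT) * N(-d1)
N(-d1) = 0.26769834; N(-d2) = 0.29098108
P = 9.7400 * 0.99518025 * 0.29098108 - 10.1100 * 0.99841855 * 0.26769834 = 0.1183


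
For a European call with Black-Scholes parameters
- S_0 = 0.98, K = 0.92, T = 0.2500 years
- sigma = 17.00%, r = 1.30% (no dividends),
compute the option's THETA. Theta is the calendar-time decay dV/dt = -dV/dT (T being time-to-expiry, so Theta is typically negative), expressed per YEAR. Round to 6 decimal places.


Answer: Theta = -0.056510

Derivation:
d1 = 0.8240164897; d2 = 0.7390164897
phi(d1) = 0.2840968378; exp(-qT) = 1.0000000000; exp(-rT) = 0.9967552755
Theta = -S*exp(-qT)*phi(d1)*sigma/(2*sqrt(T)) - r*K*exp(-rT)*N(d2) + q*S*exp(-qT)*N(d1)
N(d1) = 0.7950349057; N(d2) = 0.7700515078; sqrt(T) = 0.5000000000
Term 1 = -0.9800 * 1.0000000000 * 0.2840968378 * 0.1700 / (2 * 0.5000000000) = -0.0473305332
Term 2 = -0.0130 * 0.9200 * 0.9967552755 * 0.7700515078 = -0.0091799327
Term 3 = 0 (no dividend yield, q = 0)
Theta = -0.0473305332 + (-0.0091799327) + (0.0000000000) = -0.056510


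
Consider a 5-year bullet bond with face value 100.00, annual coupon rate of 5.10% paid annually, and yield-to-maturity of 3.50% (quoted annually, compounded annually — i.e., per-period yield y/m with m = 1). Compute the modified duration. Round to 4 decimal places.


Answer: Modified duration = 4.4017

Derivation:
Coupon per period c = face * coupon_rate / m = 5.100000
Periods per year m = 1; per-period yield y/m = 0.035000
Number of cashflows N = 5
Cashflows (t years, CF_t, discount factor 1/(1+y/m)^(m*t), PV):
  t = 1.0000: CF_t = 5.100000, DF = 0.966184, PV = 4.927536
  t = 2.0000: CF_t = 5.100000, DF = 0.933511, PV = 4.760905
  t = 3.0000: CF_t = 5.100000, DF = 0.901943, PV = 4.599908
  t = 4.0000: CF_t = 5.100000, DF = 0.871442, PV = 4.444355
  t = 5.0000: CF_t = 105.100000, DF = 0.841973, PV = 88.491380
Price P = sum_t PV_t = 107.224084
First compute Macaulay numerator sum_t t * PV_t:
  t * PV_t at t = 1.0000: 4.927536
  t * PV_t at t = 2.0000: 9.521809
  t * PV_t at t = 3.0000: 13.799723
  t * PV_t at t = 4.0000: 17.777421
  t * PV_t at t = 5.0000: 442.456899
Macaulay duration D = 488.483389 / 107.224084 = 4.555725
Modified duration = D / (1 + y/m) = 4.555725 / (1 + 0.035000) = 4.401666


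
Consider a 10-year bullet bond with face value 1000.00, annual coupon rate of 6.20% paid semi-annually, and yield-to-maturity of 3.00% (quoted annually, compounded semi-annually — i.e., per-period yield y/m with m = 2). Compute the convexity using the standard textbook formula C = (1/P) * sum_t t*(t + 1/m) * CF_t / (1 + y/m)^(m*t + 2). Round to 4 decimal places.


Coupon per period c = face * coupon_rate / m = 31.000000
Periods per year m = 2; per-period yield y/m = 0.015000
Number of cashflows N = 20
Cashflows (t years, CF_t, discount factor 1/(1+y/m)^(m*t), PV):
  t = 0.5000: CF_t = 31.000000, DF = 0.985222, PV = 30.541872
  t = 1.0000: CF_t = 31.000000, DF = 0.970662, PV = 30.090514
  t = 1.5000: CF_t = 31.000000, DF = 0.956317, PV = 29.645827
  t = 2.0000: CF_t = 31.000000, DF = 0.942184, PV = 29.207711
  t = 2.5000: CF_t = 31.000000, DF = 0.928260, PV = 28.776070
  t = 3.0000: CF_t = 31.000000, DF = 0.914542, PV = 28.350808
  t = 3.5000: CF_t = 31.000000, DF = 0.901027, PV = 27.931831
  t = 4.0000: CF_t = 31.000000, DF = 0.887711, PV = 27.519045
  t = 4.5000: CF_t = 31.000000, DF = 0.874592, PV = 27.112359
  t = 5.0000: CF_t = 31.000000, DF = 0.861667, PV = 26.711684
  t = 5.5000: CF_t = 31.000000, DF = 0.848933, PV = 26.316930
  t = 6.0000: CF_t = 31.000000, DF = 0.836387, PV = 25.928010
  t = 6.5000: CF_t = 31.000000, DF = 0.824027, PV = 25.544838
  t = 7.0000: CF_t = 31.000000, DF = 0.811849, PV = 25.167328
  t = 7.5000: CF_t = 31.000000, DF = 0.799852, PV = 24.795397
  t = 8.0000: CF_t = 31.000000, DF = 0.788031, PV = 24.428962
  t = 8.5000: CF_t = 31.000000, DF = 0.776385, PV = 24.067943
  t = 9.0000: CF_t = 31.000000, DF = 0.764912, PV = 23.712259
  t = 9.5000: CF_t = 31.000000, DF = 0.753607, PV = 23.361832
  t = 10.0000: CF_t = 1031.000000, DF = 0.742470, PV = 765.487001
Price P = sum_t PV_t = 1274.698221
Convexity numerator sum_t t*(t + 1/m) * CF_t / (1+y/m)^(m*t + 2):
  t = 0.5000: term = 14.822913
  t = 1.0000: term = 43.811567
  t = 1.5000: term = 86.328210
  t = 2.0000: term = 141.754040
  t = 2.5000: term = 209.488729
  t = 3.0000: term = 288.949971
  t = 3.5000: term = 379.573032
  t = 4.0000: term = 480.810315
  t = 4.5000: term = 592.130930
  t = 5.0000: term = 713.020277
  t = 5.5000: term = 842.979638
  t = 6.0000: term = 981.525776
  t = 6.5000: term = 1128.190548
  t = 7.0000: term = 1282.520516
  t = 7.5000: term = 1444.076584
  t = 8.0000: term = 1612.433625
  t = 8.5000: term = 1787.180126
  t = 9.0000: term = 1967.917844
  t = 9.5000: term = 2154.261460
  t = 10.0000: term = 78018.039870
Convexity = (1/P) * sum = 94169.815971 / 1274.698221 = 73.876165

Answer: Convexity = 73.8762


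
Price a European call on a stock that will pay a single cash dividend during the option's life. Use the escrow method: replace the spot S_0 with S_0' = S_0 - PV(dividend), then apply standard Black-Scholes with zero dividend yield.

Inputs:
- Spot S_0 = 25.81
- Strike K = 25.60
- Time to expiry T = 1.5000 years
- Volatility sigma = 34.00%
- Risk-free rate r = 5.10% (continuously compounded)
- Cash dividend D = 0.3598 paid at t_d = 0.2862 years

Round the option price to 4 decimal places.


PV(D) = D * exp(-r * t_d) = 0.3598 * 0.98550981 = 0.35458643
S_0' = S_0 - PV(D) = 25.8100 - 0.35458643 = 25.45541357
d1 = (ln(S_0'/K) + (r + sigma^2/2)*T) / (sigma*sqrt(T)) = 0.37831669
d2 = d1 - sigma*sqrt(T) = -0.03809657
exp(-rT) = 0.92635291
N(d1) = 0.64740232; N(d2) = 0.48480534
C = S_0' * N(d1) - K * exp(-rT) * N(d2) = 25.45541357 * 0.64740232 - 25.6000 * 0.92635291 * 0.48480534 = 4.9829

Answer: Price = 4.9829


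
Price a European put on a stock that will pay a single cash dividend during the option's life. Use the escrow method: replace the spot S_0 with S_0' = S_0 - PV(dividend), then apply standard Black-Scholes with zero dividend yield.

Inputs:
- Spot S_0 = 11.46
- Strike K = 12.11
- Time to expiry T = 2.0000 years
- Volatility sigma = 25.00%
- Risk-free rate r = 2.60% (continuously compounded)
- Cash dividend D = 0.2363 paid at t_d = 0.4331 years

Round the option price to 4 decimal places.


Answer: Price = 1.7328

Derivation:
PV(D) = D * exp(-r * t_d) = 0.2363 * 0.98880256 = 0.23365405
S_0' = S_0 - PV(D) = 11.4600 - 0.23365405 = 11.22634595
d1 = (ln(S_0'/K) + (r + sigma^2/2)*T) / (sigma*sqrt(T)) = 0.10955001
d2 = d1 - sigma*sqrt(T) = -0.24400339
exp(-rT) = 0.94932887
N(-d1) = 0.45638313; N(-d2) = 0.59638590
P = K * exp(-rT) * N(-d2) - S_0' * N(-d1) = 12.1100 * 0.94932887 * 0.59638590 - 11.22634595 * 0.45638313 = 1.7328


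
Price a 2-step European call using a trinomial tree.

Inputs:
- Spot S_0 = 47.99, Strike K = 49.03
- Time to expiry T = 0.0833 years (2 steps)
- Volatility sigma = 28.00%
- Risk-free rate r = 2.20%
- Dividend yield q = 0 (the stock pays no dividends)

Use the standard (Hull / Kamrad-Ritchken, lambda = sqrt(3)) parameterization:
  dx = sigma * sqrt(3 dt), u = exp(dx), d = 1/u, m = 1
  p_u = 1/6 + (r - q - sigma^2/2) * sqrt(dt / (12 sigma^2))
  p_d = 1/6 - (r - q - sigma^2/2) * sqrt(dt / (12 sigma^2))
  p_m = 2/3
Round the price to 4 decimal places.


dt = T/N = 0.041650; dx = sigma*sqrt(3*dt) = 0.098975
u = exp(dx) = 1.104039; d = 1/u = 0.905765
p_u = 0.163048, p_m = 0.666667, p_d = 0.170286
Discount per step: exp(-r*dt) = 0.999084
Stock lattice S(k, j) with j the centered position index:
  k=0: S(0,+0) = 47.9900
  k=1: S(1,-1) = 43.4677; S(1,+0) = 47.9900; S(1,+1) = 52.9828
  k=2: S(2,-2) = 39.3715; S(2,-1) = 43.4677; S(2,+0) = 47.9900; S(2,+1) = 52.9828; S(2,+2) = 58.4951
Terminal payoffs V(N, j) = max(S_T - K, 0):
  V(2,-2) = 0.000000; V(2,-1) = 0.000000; V(2,+0) = 0.000000; V(2,+1) = 3.952825; V(2,+2) = 9.465098
Backward induction: V(k, j) = exp(-r*dt) * [p_u * V(k+1, j+1) + p_m * V(k+1, j) + p_d * V(k+1, j-1)]
  V(1,-1) = exp(-r*dt) * [p_u*0.000000 + p_m*0.000000 + p_d*0.000000] = 0.000000
  V(1,+0) = exp(-r*dt) * [p_u*3.952825 + p_m*0.000000 + p_d*0.000000] = 0.643909
  V(1,+1) = exp(-r*dt) * [p_u*9.465098 + p_m*3.952825 + p_d*0.000000] = 4.174652
  V(0,+0) = exp(-r*dt) * [p_u*4.174652 + p_m*0.643909 + p_d*0.000000] = 1.108923

Answer: Price = V(0,0) = 1.1089


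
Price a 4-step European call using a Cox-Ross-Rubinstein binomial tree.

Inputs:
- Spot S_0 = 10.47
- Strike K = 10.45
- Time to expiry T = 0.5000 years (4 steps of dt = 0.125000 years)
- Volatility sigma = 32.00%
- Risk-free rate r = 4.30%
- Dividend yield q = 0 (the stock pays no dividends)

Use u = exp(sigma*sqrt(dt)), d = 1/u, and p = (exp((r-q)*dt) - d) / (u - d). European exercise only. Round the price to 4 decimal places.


dt = T/N = 0.125000
u = exp(sigma*sqrt(dt)) = 1.119785; d = 1/u = 0.893028
p = (exp((r-q)*dt) - d) / (u - d) = 0.495513
Discount per step: exp(-r*dt) = 0.994639
Stock lattice S(k, i) with i counting down-moves:
  k=0: S(0,0) = 10.4700
  k=1: S(1,0) = 11.7242; S(1,1) = 9.3500
  k=2: S(2,0) = 13.1285; S(2,1) = 10.4700; S(2,2) = 8.3498
  k=3: S(3,0) = 14.7011; S(3,1) = 11.7242; S(3,2) = 9.3500; S(3,3) = 7.4566
  k=4: S(4,0) = 16.4621; S(4,1) = 13.1285; S(4,2) = 10.4700; S(4,3) = 8.3498; S(4,4) = 6.6590
Terminal payoffs V(N, i) = max(S_T - K, 0):
  V(4,0) = 6.012126; V(4,1) = 2.678536; V(4,2) = 0.020000; V(4,3) = 0.000000; V(4,4) = 0.000000
Backward induction: V(k, i) = exp(-r*dt) * [p * V(k+1, i) + (1-p) * V(k+1, i+1)].
  V(3,0) = exp(-r*dt) * [p*6.012126 + (1-p)*2.678536] = 4.307162
  V(3,1) = exp(-r*dt) * [p*2.678536 + (1-p)*0.020000] = 1.330171
  V(3,2) = exp(-r*dt) * [p*0.020000 + (1-p)*0.000000] = 0.009857
  V(3,3) = exp(-r*dt) * [p*0.000000 + (1-p)*0.000000] = 0.000000
  V(2,0) = exp(-r*dt) * [p*4.307162 + (1-p)*1.330171] = 2.790272
  V(2,1) = exp(-r*dt) * [p*1.330171 + (1-p)*0.009857] = 0.660531
  V(2,2) = exp(-r*dt) * [p*0.009857 + (1-p)*0.000000] = 0.004858
  V(1,0) = exp(-r*dt) * [p*2.790272 + (1-p)*0.660531] = 1.706648
  V(1,1) = exp(-r*dt) * [p*0.660531 + (1-p)*0.004858] = 0.327985
  V(0,0) = exp(-r*dt) * [p*1.706648 + (1-p)*0.327985] = 1.005711

Answer: Price = V(0,0) = 1.0057


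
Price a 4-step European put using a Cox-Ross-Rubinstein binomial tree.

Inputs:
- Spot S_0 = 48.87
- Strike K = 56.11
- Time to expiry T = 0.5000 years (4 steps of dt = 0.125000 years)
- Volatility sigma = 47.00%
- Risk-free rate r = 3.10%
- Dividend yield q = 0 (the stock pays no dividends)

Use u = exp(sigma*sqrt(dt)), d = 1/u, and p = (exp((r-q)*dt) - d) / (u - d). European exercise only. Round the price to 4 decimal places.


dt = T/N = 0.125000
u = exp(sigma*sqrt(dt)) = 1.180774; d = 1/u = 0.846902
p = (exp((r-q)*dt) - d) / (u - d) = 0.470182
Discount per step: exp(-r*dt) = 0.996132
Stock lattice S(k, i) with i counting down-moves:
  k=0: S(0,0) = 48.8700
  k=1: S(1,0) = 57.7044; S(1,1) = 41.3881
  k=2: S(2,0) = 68.1359; S(2,1) = 48.8700; S(2,2) = 35.0517
  k=3: S(3,0) = 80.4531; S(3,1) = 57.7044; S(3,2) = 41.3881; S(3,3) = 29.6853
  k=4: S(4,0) = 94.9969; S(4,1) = 68.1359; S(4,2) = 48.8700; S(4,3) = 35.0517; S(4,4) = 25.1406
Terminal payoffs V(N, i) = max(K - S_T, 0):
  V(4,0) = 0.000000; V(4,1) = 0.000000; V(4,2) = 7.240000; V(4,3) = 21.058321; V(4,4) = 30.969418
Backward induction: V(k, i) = exp(-r*dt) * [p * V(k+1, i) + (1-p) * V(k+1, i+1)].
  V(3,0) = exp(-r*dt) * [p*0.000000 + (1-p)*0.000000] = 0.000000
  V(3,1) = exp(-r*dt) * [p*0.000000 + (1-p)*7.240000] = 3.821050
  V(3,2) = exp(-r*dt) * [p*7.240000 + (1-p)*21.058321] = 14.504885
  V(3,3) = exp(-r*dt) * [p*21.058321 + (1-p)*30.969418] = 26.207651
  V(2,0) = exp(-r*dt) * [p*0.000000 + (1-p)*3.821050] = 2.016633
  V(2,1) = exp(-r*dt) * [p*3.821050 + (1-p)*14.504885] = 9.444873
  V(2,2) = exp(-r*dt) * [p*14.504885 + (1-p)*26.207651] = 20.625149
  V(1,0) = exp(-r*dt) * [p*2.016633 + (1-p)*9.444873] = 5.929231
  V(1,1) = exp(-r*dt) * [p*9.444873 + (1-p)*20.625149] = 15.308952
  V(0,0) = exp(-r*dt) * [p*5.929231 + (1-p)*15.308952] = 10.856629

Answer: Price = V(0,0) = 10.8566


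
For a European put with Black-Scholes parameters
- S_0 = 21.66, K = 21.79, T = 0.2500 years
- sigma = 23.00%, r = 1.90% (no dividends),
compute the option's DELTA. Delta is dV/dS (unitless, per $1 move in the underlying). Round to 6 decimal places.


d1 = 0.0467703706; d2 = -0.0682296294
phi(d1) = 0.3985061823; exp(-qT) = 1.0000000000; exp(-rT) = 0.9952612634
N(-d1) = 0.4813481220
Delta = -exp(-qT) * N(-d1) = -1.0000000000 * 0.4813481220 = -0.481348

Answer: Delta = -0.481348


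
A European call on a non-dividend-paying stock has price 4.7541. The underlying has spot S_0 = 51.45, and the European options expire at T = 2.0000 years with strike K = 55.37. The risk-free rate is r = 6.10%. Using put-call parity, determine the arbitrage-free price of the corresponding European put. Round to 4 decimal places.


Answer: Put price = 2.3148

Derivation:
Put-call parity: C - P = S_0 * exp(-qT) - K * exp(-rT).
S_0 * exp(-qT) = 51.4500 * 1.00000000 = 51.45000000
K * exp(-rT) = 55.3700 * 0.88514837 = 49.01066516
P = C - S*exp(-qT) + K*exp(-rT)
P = 4.7541 - 51.45000000 + 49.01066516 = 2.3148


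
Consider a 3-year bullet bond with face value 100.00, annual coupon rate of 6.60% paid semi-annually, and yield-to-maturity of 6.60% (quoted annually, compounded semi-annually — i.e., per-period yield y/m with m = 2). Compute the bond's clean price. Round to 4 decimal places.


Answer: Price = 100.0000

Derivation:
Coupon per period c = face * coupon_rate / m = 3.300000
Periods per year m = 2; per-period yield y/m = 0.033000
Number of cashflows N = 6
Cashflows (t years, CF_t, discount factor 1/(1+y/m)^(m*t), PV):
  t = 0.5000: CF_t = 3.300000, DF = 0.968054, PV = 3.194579
  t = 1.0000: CF_t = 3.300000, DF = 0.937129, PV = 3.092526
  t = 1.5000: CF_t = 3.300000, DF = 0.907192, PV = 2.993732
  t = 2.0000: CF_t = 3.300000, DF = 0.878211, PV = 2.898095
  t = 2.5000: CF_t = 3.300000, DF = 0.850156, PV = 2.805513
  t = 3.0000: CF_t = 103.300000, DF = 0.822997, PV = 85.015555
Price P = sum_t PV_t = 100.000000


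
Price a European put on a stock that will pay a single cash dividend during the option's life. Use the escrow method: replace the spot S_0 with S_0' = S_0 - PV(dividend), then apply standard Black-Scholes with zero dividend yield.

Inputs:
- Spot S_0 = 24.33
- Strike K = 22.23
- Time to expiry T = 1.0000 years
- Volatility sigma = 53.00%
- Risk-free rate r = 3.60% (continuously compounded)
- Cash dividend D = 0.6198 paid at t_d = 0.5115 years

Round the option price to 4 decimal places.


PV(D) = D * exp(-r * t_d) = 0.6198 * 0.98175450 = 0.60849144
S_0' = S_0 - PV(D) = 24.3300 - 0.60849144 = 23.72150856
d1 = (ln(S_0'/K) + (r + sigma^2/2)*T) / (sigma*sqrt(T)) = 0.45545178
d2 = d1 - sigma*sqrt(T) = -0.07454822
exp(-rT) = 0.96464029
N(-d1) = 0.32439213; N(-d2) = 0.52971291
P = K * exp(-rT) * N(-d2) - S_0' * N(-d1) = 22.2300 * 0.96464029 * 0.52971291 - 23.72150856 * 0.32439213 = 3.6641

Answer: Price = 3.6641


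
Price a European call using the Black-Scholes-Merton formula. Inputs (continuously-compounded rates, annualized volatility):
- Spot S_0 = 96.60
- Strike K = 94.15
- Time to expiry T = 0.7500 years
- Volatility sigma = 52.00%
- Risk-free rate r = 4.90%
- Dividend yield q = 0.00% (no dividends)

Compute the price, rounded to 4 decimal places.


d1 = (ln(S/K) + (r - q + 0.5*sigma^2) * T) / (sigma * sqrt(T)) = 0.36381835
d2 = d1 - sigma * sqrt(T) = -0.08651486
exp(-rT) = 0.96391708; exp(-qT) = 1.00000000
C = S_0 * exp(-qT) * N(d1) - K * exp(-rT) * N(d2)
N(d1) = 0.64200317; N(d2) = 0.46552857
C = 96.6000 * 1.00000000 * 0.64200317 - 94.1500 * 0.96391708 * 0.46552857 = 19.7695

Answer: Price = 19.7695


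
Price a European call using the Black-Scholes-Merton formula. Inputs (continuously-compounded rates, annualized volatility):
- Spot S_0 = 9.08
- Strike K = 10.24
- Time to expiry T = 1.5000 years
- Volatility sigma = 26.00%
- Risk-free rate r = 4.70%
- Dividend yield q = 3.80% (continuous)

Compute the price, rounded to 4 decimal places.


d1 = (ln(S/K) + (r - q + 0.5*sigma^2) * T) / (sigma * sqrt(T)) = -0.17594693
d2 = d1 - sigma * sqrt(T) = -0.49438060
exp(-rT) = 0.93192774; exp(-qT) = 0.94459407
C = S_0 * exp(-qT) * N(d1) - K * exp(-rT) * N(d2)
N(d1) = 0.43016782; N(d2) = 0.31051871
C = 9.0800 * 0.94459407 * 0.43016782 - 10.2400 * 0.93192774 * 0.31051871 = 0.7263

Answer: Price = 0.7263


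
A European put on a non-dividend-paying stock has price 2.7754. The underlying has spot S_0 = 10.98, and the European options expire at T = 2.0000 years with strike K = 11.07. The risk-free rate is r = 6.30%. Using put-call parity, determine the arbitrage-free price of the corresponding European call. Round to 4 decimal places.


Answer: Call price = 3.9959

Derivation:
Put-call parity: C - P = S_0 * exp(-qT) - K * exp(-rT).
S_0 * exp(-qT) = 10.9800 * 1.00000000 = 10.98000000
K * exp(-rT) = 11.0700 * 0.88161485 = 9.75947635
C = P + S*exp(-qT) - K*exp(-rT)
C = 2.7754 + 10.98000000 - 9.75947635 = 3.9959


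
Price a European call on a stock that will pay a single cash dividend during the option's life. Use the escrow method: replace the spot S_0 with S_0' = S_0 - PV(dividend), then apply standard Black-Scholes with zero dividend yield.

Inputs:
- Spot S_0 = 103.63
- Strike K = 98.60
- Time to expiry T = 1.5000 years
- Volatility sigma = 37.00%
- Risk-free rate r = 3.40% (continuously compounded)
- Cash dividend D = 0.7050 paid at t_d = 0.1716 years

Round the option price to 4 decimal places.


PV(D) = D * exp(-r * t_d) = 0.7050 * 0.99418259 = 0.70089872
S_0' = S_0 - PV(D) = 103.6300 - 0.70089872 = 102.92910128
d1 = (ln(S_0'/K) + (r + sigma^2/2)*T) / (sigma*sqrt(T)) = 0.43394400
d2 = d1 - sigma*sqrt(T) = -0.01921161
exp(-rT) = 0.95027867
N(d1) = 0.66783544; N(d2) = 0.49233615
C = S_0' * N(d1) - K * exp(-rT) * N(d2) = 102.92910128 * 0.66783544 - 98.6000 * 0.95027867 * 0.49233615 = 22.6090

Answer: Price = 22.6090


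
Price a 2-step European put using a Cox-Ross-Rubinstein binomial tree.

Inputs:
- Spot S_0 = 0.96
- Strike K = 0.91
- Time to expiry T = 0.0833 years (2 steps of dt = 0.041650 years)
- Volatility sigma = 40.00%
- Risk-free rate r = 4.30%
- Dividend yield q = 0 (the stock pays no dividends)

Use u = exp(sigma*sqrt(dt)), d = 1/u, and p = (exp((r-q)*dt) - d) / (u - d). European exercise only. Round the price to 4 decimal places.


dt = T/N = 0.041650
u = exp(sigma*sqrt(dt)) = 1.085058; d = 1/u = 0.921610
p = (exp((r-q)*dt) - d) / (u - d) = 0.490570
Discount per step: exp(-r*dt) = 0.998211
Stock lattice S(k, i) with i counting down-moves:
  k=0: S(0,0) = 0.9600
  k=1: S(1,0) = 1.0417; S(1,1) = 0.8847
  k=2: S(2,0) = 1.1303; S(2,1) = 0.9600; S(2,2) = 0.8154
Terminal payoffs V(N, i) = max(K - S_T, 0):
  V(2,0) = 0.000000; V(2,1) = 0.000000; V(2,2) = 0.094610
Backward induction: V(k, i) = exp(-r*dt) * [p * V(k+1, i) + (1-p) * V(k+1, i+1)].
  V(1,0) = exp(-r*dt) * [p*0.000000 + (1-p)*0.000000] = 0.000000
  V(1,1) = exp(-r*dt) * [p*0.000000 + (1-p)*0.094610] = 0.048111
  V(0,0) = exp(-r*dt) * [p*0.000000 + (1-p)*0.048111] = 0.024465

Answer: Price = V(0,0) = 0.0245


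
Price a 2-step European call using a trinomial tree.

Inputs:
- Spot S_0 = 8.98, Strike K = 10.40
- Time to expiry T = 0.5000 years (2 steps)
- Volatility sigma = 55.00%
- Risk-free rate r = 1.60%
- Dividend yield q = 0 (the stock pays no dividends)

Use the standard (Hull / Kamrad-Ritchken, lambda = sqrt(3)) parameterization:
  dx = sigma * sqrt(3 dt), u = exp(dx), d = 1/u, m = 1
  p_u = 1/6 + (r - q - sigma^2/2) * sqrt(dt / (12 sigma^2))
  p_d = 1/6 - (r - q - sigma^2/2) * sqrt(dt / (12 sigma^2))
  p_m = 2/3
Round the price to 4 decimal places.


dt = T/N = 0.250000; dx = sigma*sqrt(3*dt) = 0.476314
u = exp(dx) = 1.610128; d = 1/u = 0.621068
p_u = 0.131173, p_m = 0.666667, p_d = 0.202161
Discount per step: exp(-r*dt) = 0.996008
Stock lattice S(k, j) with j the centered position index:
  k=0: S(0,+0) = 8.9800
  k=1: S(1,-1) = 5.5772; S(1,+0) = 8.9800; S(1,+1) = 14.4590
  k=2: S(2,-2) = 3.4638; S(2,-1) = 5.5772; S(2,+0) = 8.9800; S(2,+1) = 14.4590; S(2,+2) = 23.2808
Terminal payoffs V(N, j) = max(S_T - K, 0):
  V(2,-2) = 0.000000; V(2,-1) = 0.000000; V(2,+0) = 0.000000; V(2,+1) = 4.058954; V(2,+2) = 12.880773
Backward induction: V(k, j) = exp(-r*dt) * [p_u * V(k+1, j+1) + p_m * V(k+1, j) + p_d * V(k+1, j-1)]
  V(1,-1) = exp(-r*dt) * [p_u*0.000000 + p_m*0.000000 + p_d*0.000000] = 0.000000
  V(1,+0) = exp(-r*dt) * [p_u*4.058954 + p_m*0.000000 + p_d*0.000000] = 0.530299
  V(1,+1) = exp(-r*dt) * [p_u*12.880773 + p_m*4.058954 + p_d*0.000000] = 4.378028
  V(0,+0) = exp(-r*dt) * [p_u*4.378028 + p_m*0.530299 + p_d*0.000000] = 0.924107

Answer: Price = V(0,0) = 0.9241


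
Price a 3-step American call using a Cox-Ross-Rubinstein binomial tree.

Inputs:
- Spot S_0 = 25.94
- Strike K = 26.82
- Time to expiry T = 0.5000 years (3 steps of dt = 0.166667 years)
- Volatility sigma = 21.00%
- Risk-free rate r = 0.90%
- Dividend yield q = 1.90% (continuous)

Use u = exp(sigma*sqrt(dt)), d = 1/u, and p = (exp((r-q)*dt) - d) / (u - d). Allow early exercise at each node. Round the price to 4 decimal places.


dt = T/N = 0.166667
u = exp(sigma*sqrt(dt)) = 1.089514; d = 1/u = 0.917840
p = (exp((r-q)*dt) - d) / (u - d) = 0.468880
Discount per step: exp(-r*dt) = 0.998501
Stock lattice S(k, i) with i counting down-moves:
  k=0: S(0,0) = 25.9400
  k=1: S(1,0) = 28.2620; S(1,1) = 23.8088
  k=2: S(2,0) = 30.7919; S(2,1) = 25.9400; S(2,2) = 21.8526
  k=3: S(3,0) = 33.5482; S(3,1) = 28.2620; S(3,2) = 23.8088; S(3,3) = 20.0572
Terminal payoffs V(N, i) = max(S_T - K, 0):
  V(3,0) = 6.728180; V(3,1) = 1.442005; V(3,2) = 0.000000; V(3,3) = 0.000000
Backward induction: V(k, i) = exp(-r*dt) * [p * V(k+1, i) + (1-p) * V(k+1, i+1)]; then take max(V_cont, immediate exercise) for American.
  V(2,0) = exp(-r*dt) * [p*6.728180 + (1-p)*1.442005] = 3.914709; exercise = 3.971863; V(2,0) = max -> 3.971863
  V(2,1) = exp(-r*dt) * [p*1.442005 + (1-p)*0.000000] = 0.675114; exercise = 0.000000; V(2,1) = max -> 0.675114
  V(2,2) = exp(-r*dt) * [p*0.000000 + (1-p)*0.000000] = 0.000000; exercise = 0.000000; V(2,2) = max -> 0.000000
  V(1,0) = exp(-r*dt) * [p*3.971863 + (1-p)*0.675114] = 2.217564; exercise = 1.442005; V(1,0) = max -> 2.217564
  V(1,1) = exp(-r*dt) * [p*0.675114 + (1-p)*0.000000] = 0.316073; exercise = 0.000000; V(1,1) = max -> 0.316073
  V(0,0) = exp(-r*dt) * [p*2.217564 + (1-p)*0.316073] = 1.205834; exercise = 0.000000; V(0,0) = max -> 1.205834

Answer: Price = V(0,0) = 1.2058


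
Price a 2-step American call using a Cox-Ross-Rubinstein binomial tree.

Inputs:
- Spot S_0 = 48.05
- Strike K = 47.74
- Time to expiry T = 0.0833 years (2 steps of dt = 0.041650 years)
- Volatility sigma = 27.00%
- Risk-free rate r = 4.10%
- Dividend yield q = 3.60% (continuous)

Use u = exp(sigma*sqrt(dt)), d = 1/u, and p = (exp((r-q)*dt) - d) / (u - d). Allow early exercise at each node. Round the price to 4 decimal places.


dt = T/N = 0.041650
u = exp(sigma*sqrt(dt)) = 1.056649; d = 1/u = 0.946388
p = (exp((r-q)*dt) - d) / (u - d) = 0.488117
Discount per step: exp(-r*dt) = 0.998294
Stock lattice S(k, i) with i counting down-moves:
  k=0: S(0,0) = 48.0500
  k=1: S(1,0) = 50.7720; S(1,1) = 45.4740
  k=2: S(2,0) = 53.6482; S(2,1) = 48.0500; S(2,2) = 43.0360
Terminal payoffs V(N, i) = max(S_T - K, 0):
  V(2,0) = 5.908158; V(2,1) = 0.310000; V(2,2) = 0.000000
Backward induction: V(k, i) = exp(-r*dt) * [p * V(k+1, i) + (1-p) * V(k+1, i+1)]; then take max(V_cont, immediate exercise) for American.
  V(1,0) = exp(-r*dt) * [p*5.908158 + (1-p)*0.310000] = 3.037363; exercise = 3.031980; V(1,0) = max -> 3.037363
  V(1,1) = exp(-r*dt) * [p*0.310000 + (1-p)*0.000000] = 0.151058; exercise = 0.000000; V(1,1) = max -> 0.151058
  V(0,0) = exp(-r*dt) * [p*3.037363 + (1-p)*0.151058] = 1.557251; exercise = 0.310000; V(0,0) = max -> 1.557251

Answer: Price = V(0,0) = 1.5573


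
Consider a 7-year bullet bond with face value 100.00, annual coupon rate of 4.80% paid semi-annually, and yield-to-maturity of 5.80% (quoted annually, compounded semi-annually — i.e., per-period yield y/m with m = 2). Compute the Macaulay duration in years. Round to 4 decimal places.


Coupon per period c = face * coupon_rate / m = 2.400000
Periods per year m = 2; per-period yield y/m = 0.029000
Number of cashflows N = 14
Cashflows (t years, CF_t, discount factor 1/(1+y/m)^(m*t), PV):
  t = 0.5000: CF_t = 2.400000, DF = 0.971817, PV = 2.332362
  t = 1.0000: CF_t = 2.400000, DF = 0.944429, PV = 2.266629
  t = 1.5000: CF_t = 2.400000, DF = 0.917812, PV = 2.202750
  t = 2.0000: CF_t = 2.400000, DF = 0.891946, PV = 2.140670
  t = 2.5000: CF_t = 2.400000, DF = 0.866808, PV = 2.080340
  t = 3.0000: CF_t = 2.400000, DF = 0.842379, PV = 2.021711
  t = 3.5000: CF_t = 2.400000, DF = 0.818639, PV = 1.964733
  t = 4.0000: CF_t = 2.400000, DF = 0.795567, PV = 1.909362
  t = 4.5000: CF_t = 2.400000, DF = 0.773146, PV = 1.855551
  t = 5.0000: CF_t = 2.400000, DF = 0.751357, PV = 1.803256
  t = 5.5000: CF_t = 2.400000, DF = 0.730182, PV = 1.752436
  t = 6.0000: CF_t = 2.400000, DF = 0.709603, PV = 1.703047
  t = 6.5000: CF_t = 2.400000, DF = 0.689605, PV = 1.655051
  t = 7.0000: CF_t = 102.400000, DF = 0.670170, PV = 68.625372
Price P = sum_t PV_t = 94.313270
Macaulay numerator sum_t t * PV_t:
  t * PV_t at t = 0.5000: 1.166181
  t * PV_t at t = 1.0000: 2.266629
  t * PV_t at t = 1.5000: 3.304124
  t * PV_t at t = 2.0000: 4.281340
  t * PV_t at t = 2.5000: 5.200851
  t * PV_t at t = 3.0000: 6.065132
  t * PV_t at t = 3.5000: 6.876567
  t * PV_t at t = 4.0000: 7.637447
  t * PV_t at t = 4.5000: 8.349979
  t * PV_t at t = 5.0000: 9.016282
  t * PV_t at t = 5.5000: 9.638397
  t * PV_t at t = 6.0000: 10.218285
  t * PV_t at t = 6.5000: 10.757831
  t * PV_t at t = 7.0000: 480.377602
Macaulay duration D = (sum_t t * PV_t) / P = 565.156647 / 94.313270 = 5.992334

Answer: Macaulay duration = 5.9923 years


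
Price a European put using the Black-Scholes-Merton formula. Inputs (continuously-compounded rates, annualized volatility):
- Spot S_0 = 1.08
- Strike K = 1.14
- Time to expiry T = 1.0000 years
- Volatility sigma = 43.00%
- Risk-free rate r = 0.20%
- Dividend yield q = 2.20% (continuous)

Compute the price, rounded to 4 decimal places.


d1 = (ln(S/K) + (r - q + 0.5*sigma^2) * T) / (sigma * sqrt(T)) = 0.04275065
d2 = d1 - sigma * sqrt(T) = -0.38724935
exp(-rT) = 0.99800200; exp(-qT) = 0.97824024
P = K * exp(-rT) * N(-d2) - S_0 * exp(-qT) * N(-d1)
N(-d1) = 0.48295015; N(-d2) = 0.65071419
P = 1.1400 * 0.99800200 * 0.65071419 - 1.0800 * 0.97824024 * 0.48295015 = 0.2301

Answer: Price = 0.2301


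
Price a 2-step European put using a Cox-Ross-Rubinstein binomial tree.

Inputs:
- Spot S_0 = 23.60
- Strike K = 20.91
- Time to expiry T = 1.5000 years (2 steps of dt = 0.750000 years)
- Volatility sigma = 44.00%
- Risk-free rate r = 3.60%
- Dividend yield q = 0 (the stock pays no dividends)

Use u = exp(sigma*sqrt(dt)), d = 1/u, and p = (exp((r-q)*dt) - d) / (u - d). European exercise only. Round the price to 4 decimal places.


dt = T/N = 0.750000
u = exp(sigma*sqrt(dt)) = 1.463823; d = 1/u = 0.683143
p = (exp((r-q)*dt) - d) / (u - d) = 0.440930
Discount per step: exp(-r*dt) = 0.973361
Stock lattice S(k, i) with i counting down-moves:
  k=0: S(0,0) = 23.6000
  k=1: S(1,0) = 34.5462; S(1,1) = 16.1222
  k=2: S(2,0) = 50.5695; S(2,1) = 23.6000; S(2,2) = 11.0137
Terminal payoffs V(N, i) = max(K - S_T, 0):
  V(2,0) = 0.000000; V(2,1) = 0.000000; V(2,2) = 9.896251
Backward induction: V(k, i) = exp(-r*dt) * [p * V(k+1, i) + (1-p) * V(k+1, i+1)].
  V(1,0) = exp(-r*dt) * [p*0.000000 + (1-p)*0.000000] = 0.000000
  V(1,1) = exp(-r*dt) * [p*0.000000 + (1-p)*9.896251] = 5.385315
  V(0,0) = exp(-r*dt) * [p*0.000000 + (1-p)*5.385315] = 2.930566

Answer: Price = V(0,0) = 2.9306


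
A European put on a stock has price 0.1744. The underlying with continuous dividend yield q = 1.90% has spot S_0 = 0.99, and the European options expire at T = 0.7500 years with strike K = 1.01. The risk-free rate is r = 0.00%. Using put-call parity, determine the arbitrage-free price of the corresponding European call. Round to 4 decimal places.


Put-call parity: C - P = S_0 * exp(-qT) - K * exp(-rT).
S_0 * exp(-qT) = 0.9900 * 0.98585105 = 0.97599254
K * exp(-rT) = 1.0100 * 1.00000000 = 1.01000000
C = P + S*exp(-qT) - K*exp(-rT)
C = 0.1744 + 0.97599254 - 1.01000000 = 0.1404

Answer: Call price = 0.1404


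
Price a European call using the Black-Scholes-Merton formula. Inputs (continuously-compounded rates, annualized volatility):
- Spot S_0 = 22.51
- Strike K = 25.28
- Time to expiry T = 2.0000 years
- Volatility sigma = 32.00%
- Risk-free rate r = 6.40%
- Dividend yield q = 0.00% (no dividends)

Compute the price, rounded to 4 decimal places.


Answer: Price = 4.1407

Derivation:
d1 = (ln(S/K) + (r - q + 0.5*sigma^2) * T) / (sigma * sqrt(T)) = 0.25267154
d2 = d1 - sigma * sqrt(T) = -0.19987680
exp(-rT) = 0.87985338; exp(-qT) = 1.00000000
C = S_0 * exp(-qT) * N(d1) - K * exp(-rT) * N(d2)
N(d1) = 0.59973898; N(d2) = 0.42078847
C = 22.5100 * 1.00000000 * 0.59973898 - 25.2800 * 0.87985338 * 0.42078847 = 4.1407


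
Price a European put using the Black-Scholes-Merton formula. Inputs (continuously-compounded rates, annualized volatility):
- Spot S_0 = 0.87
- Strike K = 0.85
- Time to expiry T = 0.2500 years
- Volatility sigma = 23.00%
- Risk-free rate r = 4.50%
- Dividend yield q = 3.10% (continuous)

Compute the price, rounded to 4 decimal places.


d1 = (ln(S/K) + (r - q + 0.5*sigma^2) * T) / (sigma * sqrt(T)) = 0.29016837
d2 = d1 - sigma * sqrt(T) = 0.17516837
exp(-rT) = 0.98881304; exp(-qT) = 0.99227995
P = K * exp(-rT) * N(-d2) - S_0 * exp(-qT) * N(-d1)
N(-d1) = 0.38584372; N(-d2) = 0.43047367
P = 0.8500 * 0.98881304 * 0.43047367 - 0.8700 * 0.99227995 * 0.38584372 = 0.0287

Answer: Price = 0.0287


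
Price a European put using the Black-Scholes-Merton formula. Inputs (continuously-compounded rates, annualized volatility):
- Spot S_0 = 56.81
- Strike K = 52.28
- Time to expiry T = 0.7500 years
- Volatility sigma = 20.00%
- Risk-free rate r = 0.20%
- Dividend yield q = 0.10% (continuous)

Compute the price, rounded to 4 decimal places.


Answer: Price = 1.9080

Derivation:
d1 = (ln(S/K) + (r - q + 0.5*sigma^2) * T) / (sigma * sqrt(T)) = 0.57070195
d2 = d1 - sigma * sqrt(T) = 0.39749687
exp(-rT) = 0.99850112; exp(-qT) = 0.99925028
P = K * exp(-rT) * N(-d2) - S_0 * exp(-qT) * N(-d1)
N(-d1) = 0.28410085; N(-d2) = 0.34550055
P = 52.2800 * 0.99850112 * 0.34550055 - 56.8100 * 0.99925028 * 0.28410085 = 1.9080


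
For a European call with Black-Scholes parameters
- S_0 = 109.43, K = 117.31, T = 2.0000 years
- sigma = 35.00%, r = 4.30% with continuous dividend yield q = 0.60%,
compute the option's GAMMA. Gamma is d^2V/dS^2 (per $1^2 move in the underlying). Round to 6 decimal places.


Answer: Gamma = 0.007042

Derivation:
d1 = 0.2565081809; d2 = -0.2384665659
phi(d1) = 0.3860313263; exp(-qT) = 0.9880717129; exp(-rT) = 0.9175942312
Gamma = exp(-qT) * phi(d1) / (S * sigma * sqrt(T)) = 0.9880717129 * 0.3860313263 / (109.4300 * 0.3500 * 1.4142135624) = 0.007042


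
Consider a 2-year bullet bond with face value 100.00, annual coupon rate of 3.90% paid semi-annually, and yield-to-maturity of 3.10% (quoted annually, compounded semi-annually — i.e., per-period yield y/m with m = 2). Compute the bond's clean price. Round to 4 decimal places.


Answer: Price = 101.5399

Derivation:
Coupon per period c = face * coupon_rate / m = 1.950000
Periods per year m = 2; per-period yield y/m = 0.015500
Number of cashflows N = 4
Cashflows (t years, CF_t, discount factor 1/(1+y/m)^(m*t), PV):
  t = 0.5000: CF_t = 1.950000, DF = 0.984737, PV = 1.920236
  t = 1.0000: CF_t = 1.950000, DF = 0.969706, PV = 1.890927
  t = 1.5000: CF_t = 1.950000, DF = 0.954905, PV = 1.862065
  t = 2.0000: CF_t = 101.950000, DF = 0.940330, PV = 95.866643
Price P = sum_t PV_t = 101.539871


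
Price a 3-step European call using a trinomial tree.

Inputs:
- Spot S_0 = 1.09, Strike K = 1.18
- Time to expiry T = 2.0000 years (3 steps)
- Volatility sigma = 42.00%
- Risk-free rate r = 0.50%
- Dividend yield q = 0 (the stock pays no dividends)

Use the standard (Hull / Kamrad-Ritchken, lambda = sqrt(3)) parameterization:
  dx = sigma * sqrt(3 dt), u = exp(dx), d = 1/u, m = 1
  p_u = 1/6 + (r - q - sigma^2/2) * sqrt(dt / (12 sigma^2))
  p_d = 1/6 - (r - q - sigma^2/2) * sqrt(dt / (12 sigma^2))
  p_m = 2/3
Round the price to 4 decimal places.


dt = T/N = 0.666667; dx = sigma*sqrt(3*dt) = 0.593970
u = exp(dx) = 1.811164; d = 1/u = 0.552131
p_u = 0.119975, p_m = 0.666667, p_d = 0.213358
Discount per step: exp(-r*dt) = 0.996672
Stock lattice S(k, j) with j the centered position index:
  k=0: S(0,+0) = 1.0900
  k=1: S(1,-1) = 0.6018; S(1,+0) = 1.0900; S(1,+1) = 1.9742
  k=2: S(2,-2) = 0.3323; S(2,-1) = 0.6018; S(2,+0) = 1.0900; S(2,+1) = 1.9742; S(2,+2) = 3.5755
  k=3: S(3,-3) = 0.1835; S(3,-2) = 0.3323; S(3,-1) = 0.6018; S(3,+0) = 1.0900; S(3,+1) = 1.9742; S(3,+2) = 3.5755; S(3,+3) = 6.4759
Terminal payoffs V(N, j) = max(S_T - K, 0):
  V(3,-3) = 0.000000; V(3,-2) = 0.000000; V(3,-1) = 0.000000; V(3,+0) = 0.000000; V(3,+1) = 0.794169; V(3,+2) = 2.395543; V(3,+3) = 5.295895
Backward induction: V(k, j) = exp(-r*dt) * [p_u * V(k+1, j+1) + p_m * V(k+1, j) + p_d * V(k+1, j-1)]
  V(2,-2) = exp(-r*dt) * [p_u*0.000000 + p_m*0.000000 + p_d*0.000000] = 0.000000
  V(2,-1) = exp(-r*dt) * [p_u*0.000000 + p_m*0.000000 + p_d*0.000000] = 0.000000
  V(2,+0) = exp(-r*dt) * [p_u*0.794169 + p_m*0.000000 + p_d*0.000000] = 0.094963
  V(2,+1) = exp(-r*dt) * [p_u*2.395543 + p_m*0.794169 + p_d*0.000000] = 0.814133
  V(2,+2) = exp(-r*dt) * [p_u*5.295895 + p_m*2.395543 + p_d*0.794169] = 2.393854
  V(1,-1) = exp(-r*dt) * [p_u*0.094963 + p_m*0.000000 + p_d*0.000000] = 0.011355
  V(1,+0) = exp(-r*dt) * [p_u*0.814133 + p_m*0.094963 + p_d*0.000000] = 0.160449
  V(1,+1) = exp(-r*dt) * [p_u*2.393854 + p_m*0.814133 + p_d*0.094963] = 0.847390
  V(0,+0) = exp(-r*dt) * [p_u*0.847390 + p_m*0.160449 + p_d*0.011355] = 0.210352

Answer: Price = V(0,0) = 0.2104


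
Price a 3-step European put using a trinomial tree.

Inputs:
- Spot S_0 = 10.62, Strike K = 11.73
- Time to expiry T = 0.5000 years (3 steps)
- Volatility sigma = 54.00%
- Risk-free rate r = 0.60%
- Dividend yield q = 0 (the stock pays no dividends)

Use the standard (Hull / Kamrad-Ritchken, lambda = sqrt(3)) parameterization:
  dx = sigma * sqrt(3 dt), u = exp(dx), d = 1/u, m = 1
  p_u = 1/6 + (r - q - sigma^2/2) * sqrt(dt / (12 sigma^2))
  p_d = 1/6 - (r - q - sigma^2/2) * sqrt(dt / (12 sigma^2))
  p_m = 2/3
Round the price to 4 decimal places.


Answer: Price = V(0,0) = 2.2817

Derivation:
dt = T/N = 0.166667; dx = sigma*sqrt(3*dt) = 0.381838
u = exp(dx) = 1.464974; d = 1/u = 0.682606
p_u = 0.136156, p_m = 0.666667, p_d = 0.197177
Discount per step: exp(-r*dt) = 0.999000
Stock lattice S(k, j) with j the centered position index:
  k=0: S(0,+0) = 10.6200
  k=1: S(1,-1) = 7.2493; S(1,+0) = 10.6200; S(1,+1) = 15.5580
  k=2: S(2,-2) = 4.9484; S(2,-1) = 7.2493; S(2,+0) = 10.6200; S(2,+1) = 15.5580; S(2,+2) = 22.7921
  k=3: S(3,-3) = 3.3778; S(3,-2) = 4.9484; S(3,-1) = 7.2493; S(3,+0) = 10.6200; S(3,+1) = 15.5580; S(3,+2) = 22.7921; S(3,+3) = 33.3899
Terminal payoffs V(N, j) = max(K - S_T, 0):
  V(3,-3) = 8.352195; V(3,-2) = 6.781603; V(3,-1) = 4.480726; V(3,+0) = 1.110000; V(3,+1) = 0.000000; V(3,+2) = 0.000000; V(3,+3) = 0.000000
Backward induction: V(k, j) = exp(-r*dt) * [p_u * V(k+1, j+1) + p_m * V(k+1, j) + p_d * V(k+1, j-1)]
  V(2,-2) = exp(-r*dt) * [p_u*4.480726 + p_m*6.781603 + p_d*8.352195] = 6.771234
  V(2,-1) = exp(-r*dt) * [p_u*1.110000 + p_m*4.480726 + p_d*6.781603] = 4.470987
  V(2,+0) = exp(-r*dt) * [p_u*0.000000 + p_m*1.110000 + p_d*4.480726] = 1.621873
  V(2,+1) = exp(-r*dt) * [p_u*0.000000 + p_m*0.000000 + p_d*1.110000] = 0.218648
  V(2,+2) = exp(-r*dt) * [p_u*0.000000 + p_m*0.000000 + p_d*0.000000] = 0.000000
  V(1,-1) = exp(-r*dt) * [p_u*1.621873 + p_m*4.470987 + p_d*6.771234] = 4.532084
  V(1,+0) = exp(-r*dt) * [p_u*0.218648 + p_m*1.621873 + p_d*4.470987] = 1.990604
  V(1,+1) = exp(-r*dt) * [p_u*0.000000 + p_m*0.218648 + p_d*1.621873] = 0.465096
  V(0,+0) = exp(-r*dt) * [p_u*0.465096 + p_m*1.990604 + p_d*4.532084] = 2.281735


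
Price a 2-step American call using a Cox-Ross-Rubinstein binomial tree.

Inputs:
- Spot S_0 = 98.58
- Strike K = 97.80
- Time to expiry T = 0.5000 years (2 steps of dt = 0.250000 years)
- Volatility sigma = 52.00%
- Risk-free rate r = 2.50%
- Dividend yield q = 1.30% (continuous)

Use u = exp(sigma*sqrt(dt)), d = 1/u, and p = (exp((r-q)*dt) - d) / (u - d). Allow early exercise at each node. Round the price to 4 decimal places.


dt = T/N = 0.250000
u = exp(sigma*sqrt(dt)) = 1.296930; d = 1/u = 0.771052
p = (exp((r-q)*dt) - d) / (u - d) = 0.441077
Discount per step: exp(-r*dt) = 0.993769
Stock lattice S(k, i) with i counting down-moves:
  k=0: S(0,0) = 98.5800
  k=1: S(1,0) = 127.8514; S(1,1) = 76.0103
  k=2: S(2,0) = 165.8143; S(2,1) = 98.5800; S(2,2) = 58.6078
Terminal payoffs V(N, i) = max(S_T - K, 0):
  V(2,0) = 68.014286; V(2,1) = 0.780000; V(2,2) = 0.000000
Backward induction: V(k, i) = exp(-r*dt) * [p * V(k+1, i) + (1-p) * V(k+1, i+1)]; then take max(V_cont, immediate exercise) for American.
  V(1,0) = exp(-r*dt) * [p*68.014286 + (1-p)*0.780000] = 30.245869; exercise = 30.051368; V(1,0) = max -> 30.245869
  V(1,1) = exp(-r*dt) * [p*0.780000 + (1-p)*0.000000] = 0.341897; exercise = 0.000000; V(1,1) = max -> 0.341897
  V(0,0) = exp(-r*dt) * [p*30.245869 + (1-p)*0.341897] = 13.447541; exercise = 0.780000; V(0,0) = max -> 13.447541

Answer: Price = V(0,0) = 13.4475
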